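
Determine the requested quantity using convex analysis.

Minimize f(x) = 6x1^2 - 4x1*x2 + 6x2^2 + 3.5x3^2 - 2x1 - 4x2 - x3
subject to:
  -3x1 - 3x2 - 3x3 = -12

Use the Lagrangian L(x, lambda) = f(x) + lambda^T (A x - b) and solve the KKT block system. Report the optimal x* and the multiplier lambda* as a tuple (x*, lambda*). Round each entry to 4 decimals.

Form the Lagrangian:
  L(x, lambda) = (1/2) x^T Q x + c^T x + lambda^T (A x - b)
Stationarity (grad_x L = 0): Q x + c + A^T lambda = 0.
Primal feasibility: A x = b.

This gives the KKT block system:
  [ Q   A^T ] [ x     ]   [-c ]
  [ A    0  ] [ lambda ] = [ b ]

Solving the linear system:
  x*      = (1.3011, 1.4261, 1.2727)
  lambda* = (2.6364)
  f(x*)   = 11.0284

x* = (1.3011, 1.4261, 1.2727), lambda* = (2.6364)


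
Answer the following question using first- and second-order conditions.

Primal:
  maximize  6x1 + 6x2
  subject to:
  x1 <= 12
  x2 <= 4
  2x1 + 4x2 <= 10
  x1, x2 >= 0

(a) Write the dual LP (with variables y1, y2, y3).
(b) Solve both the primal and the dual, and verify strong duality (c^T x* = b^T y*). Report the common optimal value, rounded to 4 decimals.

The standard primal-dual pair for 'max c^T x s.t. A x <= b, x >= 0' is:
  Dual:  min b^T y  s.t.  A^T y >= c,  y >= 0.

So the dual LP is:
  minimize  12y1 + 4y2 + 10y3
  subject to:
    y1 + 2y3 >= 6
    y2 + 4y3 >= 6
    y1, y2, y3 >= 0

Solving the primal: x* = (5, 0).
  primal value c^T x* = 30.
Solving the dual: y* = (0, 0, 3).
  dual value b^T y* = 30.
Strong duality: c^T x* = b^T y*. Confirmed.

30


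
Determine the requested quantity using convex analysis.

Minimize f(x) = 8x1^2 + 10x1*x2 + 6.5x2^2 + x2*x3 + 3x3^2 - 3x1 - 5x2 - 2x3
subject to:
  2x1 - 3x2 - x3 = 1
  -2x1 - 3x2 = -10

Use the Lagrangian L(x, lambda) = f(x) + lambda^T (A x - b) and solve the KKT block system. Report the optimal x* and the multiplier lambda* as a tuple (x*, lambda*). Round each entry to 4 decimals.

Form the Lagrangian:
  L(x, lambda) = (1/2) x^T Q x + c^T x + lambda^T (A x - b)
Stationarity (grad_x L = 0): Q x + c + A^T lambda = 0.
Primal feasibility: A x = b.

This gives the KKT block system:
  [ Q   A^T ] [ x     ]   [-c ]
  [ A    0  ] [ lambda ] = [ b ]

Solving the linear system:
  x*      = (2.4877, 1.6749, -1.0493)
  lambda* = (-6.6211, 20.1547)
  f(x*)   = 97.2147

x* = (2.4877, 1.6749, -1.0493), lambda* = (-6.6211, 20.1547)


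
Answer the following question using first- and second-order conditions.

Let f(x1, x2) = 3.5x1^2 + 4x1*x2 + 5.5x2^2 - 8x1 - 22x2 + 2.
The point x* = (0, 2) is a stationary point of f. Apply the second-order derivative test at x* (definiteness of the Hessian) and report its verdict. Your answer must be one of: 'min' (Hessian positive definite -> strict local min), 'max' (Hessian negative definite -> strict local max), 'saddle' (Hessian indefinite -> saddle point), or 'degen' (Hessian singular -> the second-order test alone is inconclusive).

Compute the Hessian H = grad^2 f:
  H = [[7, 4], [4, 11]]
Verify stationarity: grad f(x*) = H x* + g = (0, 0).
Eigenvalues of H: 4.5279, 13.4721.
Both eigenvalues > 0, so H is positive definite -> x* is a strict local min.

min


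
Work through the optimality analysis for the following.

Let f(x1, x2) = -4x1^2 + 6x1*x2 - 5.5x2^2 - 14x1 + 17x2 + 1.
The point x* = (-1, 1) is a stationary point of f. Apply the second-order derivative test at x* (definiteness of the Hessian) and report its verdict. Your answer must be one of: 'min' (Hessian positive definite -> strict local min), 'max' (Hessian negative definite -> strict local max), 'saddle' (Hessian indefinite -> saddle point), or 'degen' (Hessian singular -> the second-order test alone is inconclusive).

Compute the Hessian H = grad^2 f:
  H = [[-8, 6], [6, -11]]
Verify stationarity: grad f(x*) = H x* + g = (0, 0).
Eigenvalues of H: -15.6847, -3.3153.
Both eigenvalues < 0, so H is negative definite -> x* is a strict local max.

max


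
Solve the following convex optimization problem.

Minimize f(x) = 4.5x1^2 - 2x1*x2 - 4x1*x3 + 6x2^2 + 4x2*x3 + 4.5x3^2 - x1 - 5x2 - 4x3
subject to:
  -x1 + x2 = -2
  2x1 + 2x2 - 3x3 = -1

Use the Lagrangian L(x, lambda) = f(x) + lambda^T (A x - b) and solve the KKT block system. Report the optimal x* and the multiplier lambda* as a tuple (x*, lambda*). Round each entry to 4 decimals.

Form the Lagrangian:
  L(x, lambda) = (1/2) x^T Q x + c^T x + lambda^T (A x - b)
Stationarity (grad_x L = 0): Q x + c + A^T lambda = 0.
Primal feasibility: A x = b.

This gives the KKT block system:
  [ Q   A^T ] [ x     ]   [-c ]
  [ A    0  ] [ lambda ] = [ b ]

Solving the linear system:
  x*      = (1.6364, -0.3636, 1.1818)
  lambda* = (8.8182, -0.4545)
  f(x*)   = 6.3182

x* = (1.6364, -0.3636, 1.1818), lambda* = (8.8182, -0.4545)


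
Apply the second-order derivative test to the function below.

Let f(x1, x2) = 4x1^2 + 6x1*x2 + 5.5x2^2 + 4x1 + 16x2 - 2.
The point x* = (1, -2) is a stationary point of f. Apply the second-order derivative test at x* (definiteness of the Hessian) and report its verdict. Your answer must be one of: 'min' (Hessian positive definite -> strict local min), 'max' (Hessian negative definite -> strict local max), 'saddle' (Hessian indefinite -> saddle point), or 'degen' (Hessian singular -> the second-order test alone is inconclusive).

Compute the Hessian H = grad^2 f:
  H = [[8, 6], [6, 11]]
Verify stationarity: grad f(x*) = H x* + g = (0, 0).
Eigenvalues of H: 3.3153, 15.6847.
Both eigenvalues > 0, so H is positive definite -> x* is a strict local min.

min


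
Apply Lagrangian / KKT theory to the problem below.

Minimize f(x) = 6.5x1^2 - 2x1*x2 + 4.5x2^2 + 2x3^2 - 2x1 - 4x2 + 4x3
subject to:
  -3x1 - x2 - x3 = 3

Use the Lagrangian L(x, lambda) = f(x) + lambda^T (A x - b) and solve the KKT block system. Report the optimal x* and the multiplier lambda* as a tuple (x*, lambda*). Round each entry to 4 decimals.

Form the Lagrangian:
  L(x, lambda) = (1/2) x^T Q x + c^T x + lambda^T (A x - b)
Stationarity (grad_x L = 0): Q x + c + A^T lambda = 0.
Primal feasibility: A x = b.

This gives the KKT block system:
  [ Q   A^T ] [ x     ]   [-c ]
  [ A    0  ] [ lambda ] = [ b ]

Solving the linear system:
  x*      = (-0.4581, 0.0447, -1.6704)
  lambda* = (-2.6816)
  f(x*)   = 1.0503

x* = (-0.4581, 0.0447, -1.6704), lambda* = (-2.6816)


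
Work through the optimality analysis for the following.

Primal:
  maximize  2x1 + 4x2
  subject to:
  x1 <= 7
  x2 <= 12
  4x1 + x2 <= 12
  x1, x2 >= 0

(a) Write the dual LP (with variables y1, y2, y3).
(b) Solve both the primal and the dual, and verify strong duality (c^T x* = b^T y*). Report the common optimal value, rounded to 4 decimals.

The standard primal-dual pair for 'max c^T x s.t. A x <= b, x >= 0' is:
  Dual:  min b^T y  s.t.  A^T y >= c,  y >= 0.

So the dual LP is:
  minimize  7y1 + 12y2 + 12y3
  subject to:
    y1 + 4y3 >= 2
    y2 + y3 >= 4
    y1, y2, y3 >= 0

Solving the primal: x* = (0, 12).
  primal value c^T x* = 48.
Solving the dual: y* = (0, 3.5, 0.5).
  dual value b^T y* = 48.
Strong duality: c^T x* = b^T y*. Confirmed.

48


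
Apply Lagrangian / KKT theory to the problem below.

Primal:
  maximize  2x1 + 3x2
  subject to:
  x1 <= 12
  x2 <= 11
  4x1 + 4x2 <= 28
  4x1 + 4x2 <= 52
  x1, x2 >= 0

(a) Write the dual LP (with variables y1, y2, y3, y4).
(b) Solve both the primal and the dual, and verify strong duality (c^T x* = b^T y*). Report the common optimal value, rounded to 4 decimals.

The standard primal-dual pair for 'max c^T x s.t. A x <= b, x >= 0' is:
  Dual:  min b^T y  s.t.  A^T y >= c,  y >= 0.

So the dual LP is:
  minimize  12y1 + 11y2 + 28y3 + 52y4
  subject to:
    y1 + 4y3 + 4y4 >= 2
    y2 + 4y3 + 4y4 >= 3
    y1, y2, y3, y4 >= 0

Solving the primal: x* = (0, 7).
  primal value c^T x* = 21.
Solving the dual: y* = (0, 0, 0.75, 0).
  dual value b^T y* = 21.
Strong duality: c^T x* = b^T y*. Confirmed.

21


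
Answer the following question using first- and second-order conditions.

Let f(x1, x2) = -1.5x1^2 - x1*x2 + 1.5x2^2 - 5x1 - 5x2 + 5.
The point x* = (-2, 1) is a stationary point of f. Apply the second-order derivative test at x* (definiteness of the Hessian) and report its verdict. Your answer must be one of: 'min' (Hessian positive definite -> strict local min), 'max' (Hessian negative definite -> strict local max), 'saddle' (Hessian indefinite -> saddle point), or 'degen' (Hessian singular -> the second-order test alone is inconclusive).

Compute the Hessian H = grad^2 f:
  H = [[-3, -1], [-1, 3]]
Verify stationarity: grad f(x*) = H x* + g = (0, 0).
Eigenvalues of H: -3.1623, 3.1623.
Eigenvalues have mixed signs, so H is indefinite -> x* is a saddle point.

saddle


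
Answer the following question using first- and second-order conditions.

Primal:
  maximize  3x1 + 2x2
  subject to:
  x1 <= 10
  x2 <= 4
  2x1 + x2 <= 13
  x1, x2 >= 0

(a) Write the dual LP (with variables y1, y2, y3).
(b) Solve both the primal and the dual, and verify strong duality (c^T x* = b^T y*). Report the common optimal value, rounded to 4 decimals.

The standard primal-dual pair for 'max c^T x s.t. A x <= b, x >= 0' is:
  Dual:  min b^T y  s.t.  A^T y >= c,  y >= 0.

So the dual LP is:
  minimize  10y1 + 4y2 + 13y3
  subject to:
    y1 + 2y3 >= 3
    y2 + y3 >= 2
    y1, y2, y3 >= 0

Solving the primal: x* = (4.5, 4).
  primal value c^T x* = 21.5.
Solving the dual: y* = (0, 0.5, 1.5).
  dual value b^T y* = 21.5.
Strong duality: c^T x* = b^T y*. Confirmed.

21.5


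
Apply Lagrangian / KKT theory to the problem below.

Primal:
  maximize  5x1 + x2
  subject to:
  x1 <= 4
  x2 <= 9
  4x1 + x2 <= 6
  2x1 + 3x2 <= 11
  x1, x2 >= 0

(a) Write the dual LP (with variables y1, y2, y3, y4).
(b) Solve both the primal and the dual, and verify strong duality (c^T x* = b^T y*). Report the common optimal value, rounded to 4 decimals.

The standard primal-dual pair for 'max c^T x s.t. A x <= b, x >= 0' is:
  Dual:  min b^T y  s.t.  A^T y >= c,  y >= 0.

So the dual LP is:
  minimize  4y1 + 9y2 + 6y3 + 11y4
  subject to:
    y1 + 4y3 + 2y4 >= 5
    y2 + y3 + 3y4 >= 1
    y1, y2, y3, y4 >= 0

Solving the primal: x* = (1.5, 0).
  primal value c^T x* = 7.5.
Solving the dual: y* = (0, 0, 1.25, 0).
  dual value b^T y* = 7.5.
Strong duality: c^T x* = b^T y*. Confirmed.

7.5


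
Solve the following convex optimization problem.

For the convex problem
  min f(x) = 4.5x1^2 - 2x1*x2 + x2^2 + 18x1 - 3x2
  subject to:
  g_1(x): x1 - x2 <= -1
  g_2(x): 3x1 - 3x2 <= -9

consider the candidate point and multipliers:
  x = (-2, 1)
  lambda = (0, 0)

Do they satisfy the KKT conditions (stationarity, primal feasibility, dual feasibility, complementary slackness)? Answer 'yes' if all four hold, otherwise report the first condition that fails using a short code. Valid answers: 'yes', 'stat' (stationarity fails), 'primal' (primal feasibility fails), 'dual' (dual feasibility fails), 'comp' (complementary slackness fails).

Gradient of f: grad f(x) = Q x + c = (-2, 3)
Constraint values g_i(x) = a_i^T x - b_i:
  g_1((-2, 1)) = -2
  g_2((-2, 1)) = 0
Stationarity residual: grad f(x) + sum_i lambda_i a_i = (-2, 3)
  -> stationarity FAILS
Primal feasibility (all g_i <= 0): OK
Dual feasibility (all lambda_i >= 0): OK
Complementary slackness (lambda_i * g_i(x) = 0 for all i): OK

Verdict: the first failing condition is stationarity -> stat.

stat


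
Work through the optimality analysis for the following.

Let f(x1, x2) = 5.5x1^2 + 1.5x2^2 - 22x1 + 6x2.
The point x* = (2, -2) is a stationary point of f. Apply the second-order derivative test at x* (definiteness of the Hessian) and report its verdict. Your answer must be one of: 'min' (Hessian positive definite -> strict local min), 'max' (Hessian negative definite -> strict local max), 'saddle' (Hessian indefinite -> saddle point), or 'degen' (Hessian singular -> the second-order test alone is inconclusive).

Compute the Hessian H = grad^2 f:
  H = [[11, 0], [0, 3]]
Verify stationarity: grad f(x*) = H x* + g = (0, 0).
Eigenvalues of H: 3, 11.
Both eigenvalues > 0, so H is positive definite -> x* is a strict local min.

min


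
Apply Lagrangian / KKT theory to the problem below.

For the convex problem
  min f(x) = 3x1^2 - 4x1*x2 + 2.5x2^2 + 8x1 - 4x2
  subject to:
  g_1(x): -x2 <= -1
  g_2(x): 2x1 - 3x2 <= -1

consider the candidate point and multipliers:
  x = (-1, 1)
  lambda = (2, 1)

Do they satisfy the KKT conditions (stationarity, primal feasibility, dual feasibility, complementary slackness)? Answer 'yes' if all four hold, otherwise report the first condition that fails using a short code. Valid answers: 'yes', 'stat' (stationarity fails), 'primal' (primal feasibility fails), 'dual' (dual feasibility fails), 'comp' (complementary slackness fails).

Gradient of f: grad f(x) = Q x + c = (-2, 5)
Constraint values g_i(x) = a_i^T x - b_i:
  g_1((-1, 1)) = 0
  g_2((-1, 1)) = -4
Stationarity residual: grad f(x) + sum_i lambda_i a_i = (0, 0)
  -> stationarity OK
Primal feasibility (all g_i <= 0): OK
Dual feasibility (all lambda_i >= 0): OK
Complementary slackness (lambda_i * g_i(x) = 0 for all i): FAILS

Verdict: the first failing condition is complementary_slackness -> comp.

comp


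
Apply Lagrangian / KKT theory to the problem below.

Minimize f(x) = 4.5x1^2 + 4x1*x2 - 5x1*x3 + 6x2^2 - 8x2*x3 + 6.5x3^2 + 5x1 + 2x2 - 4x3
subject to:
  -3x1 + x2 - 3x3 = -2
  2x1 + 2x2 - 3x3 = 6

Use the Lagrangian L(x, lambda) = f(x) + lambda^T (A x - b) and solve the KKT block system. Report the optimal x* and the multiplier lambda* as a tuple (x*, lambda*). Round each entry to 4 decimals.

Form the Lagrangian:
  L(x, lambda) = (1/2) x^T Q x + c^T x + lambda^T (A x - b)
Stationarity (grad_x L = 0): Q x + c + A^T lambda = 0.
Primal feasibility: A x = b.

This gives the KKT block system:
  [ Q   A^T ] [ x     ]   [-c ]
  [ A    0  ] [ lambda ] = [ b ]

Solving the linear system:
  x*      = (1.548, 0.26, -0.7947)
  lambda* = (1.569, -9.6192)
  f(x*)   = 36.1459

x* = (1.548, 0.26, -0.7947), lambda* = (1.569, -9.6192)


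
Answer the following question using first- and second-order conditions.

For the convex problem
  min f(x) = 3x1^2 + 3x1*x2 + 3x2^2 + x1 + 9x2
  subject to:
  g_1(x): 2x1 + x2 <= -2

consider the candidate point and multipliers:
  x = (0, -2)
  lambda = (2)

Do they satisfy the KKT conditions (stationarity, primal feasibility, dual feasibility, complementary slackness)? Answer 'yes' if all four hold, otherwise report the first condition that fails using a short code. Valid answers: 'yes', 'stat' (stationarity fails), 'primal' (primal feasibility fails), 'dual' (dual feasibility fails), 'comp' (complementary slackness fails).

Gradient of f: grad f(x) = Q x + c = (-5, -3)
Constraint values g_i(x) = a_i^T x - b_i:
  g_1((0, -2)) = 0
Stationarity residual: grad f(x) + sum_i lambda_i a_i = (-1, -1)
  -> stationarity FAILS
Primal feasibility (all g_i <= 0): OK
Dual feasibility (all lambda_i >= 0): OK
Complementary slackness (lambda_i * g_i(x) = 0 for all i): OK

Verdict: the first failing condition is stationarity -> stat.

stat


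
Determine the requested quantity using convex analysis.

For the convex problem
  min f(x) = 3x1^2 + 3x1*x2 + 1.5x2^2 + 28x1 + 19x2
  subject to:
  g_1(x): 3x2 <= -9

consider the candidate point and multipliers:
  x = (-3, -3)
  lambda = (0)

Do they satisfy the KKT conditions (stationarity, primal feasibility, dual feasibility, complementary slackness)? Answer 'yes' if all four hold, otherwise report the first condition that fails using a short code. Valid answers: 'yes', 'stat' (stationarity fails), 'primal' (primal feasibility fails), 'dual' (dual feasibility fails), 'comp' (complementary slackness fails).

Gradient of f: grad f(x) = Q x + c = (1, 1)
Constraint values g_i(x) = a_i^T x - b_i:
  g_1((-3, -3)) = 0
Stationarity residual: grad f(x) + sum_i lambda_i a_i = (1, 1)
  -> stationarity FAILS
Primal feasibility (all g_i <= 0): OK
Dual feasibility (all lambda_i >= 0): OK
Complementary slackness (lambda_i * g_i(x) = 0 for all i): OK

Verdict: the first failing condition is stationarity -> stat.

stat


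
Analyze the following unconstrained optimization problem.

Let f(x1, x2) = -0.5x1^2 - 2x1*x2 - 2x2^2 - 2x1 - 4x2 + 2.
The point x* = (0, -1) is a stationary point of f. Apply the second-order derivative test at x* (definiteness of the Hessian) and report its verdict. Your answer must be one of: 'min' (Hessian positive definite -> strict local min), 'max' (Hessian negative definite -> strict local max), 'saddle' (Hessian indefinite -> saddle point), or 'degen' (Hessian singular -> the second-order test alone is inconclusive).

Compute the Hessian H = grad^2 f:
  H = [[-1, -2], [-2, -4]]
Verify stationarity: grad f(x*) = H x* + g = (0, 0).
Eigenvalues of H: -5, 0.
H has a zero eigenvalue (singular; negative semidefinite but not definite), so H is neither positive definite, negative definite, nor indefinite. The second-order test alone is inconclusive -> degen.
(Indeed, f is constant along the null direction of H through x*, so x* is not a strict local extremum.)

degen


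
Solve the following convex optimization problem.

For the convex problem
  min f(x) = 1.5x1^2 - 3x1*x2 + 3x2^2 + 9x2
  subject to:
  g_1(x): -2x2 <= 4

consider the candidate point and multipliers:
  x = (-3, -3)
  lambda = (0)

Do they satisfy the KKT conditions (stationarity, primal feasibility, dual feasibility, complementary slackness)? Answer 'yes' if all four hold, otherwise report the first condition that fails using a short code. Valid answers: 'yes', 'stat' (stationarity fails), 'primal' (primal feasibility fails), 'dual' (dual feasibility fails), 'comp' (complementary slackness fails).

Gradient of f: grad f(x) = Q x + c = (0, 0)
Constraint values g_i(x) = a_i^T x - b_i:
  g_1((-3, -3)) = 2
Stationarity residual: grad f(x) + sum_i lambda_i a_i = (0, 0)
  -> stationarity OK
Primal feasibility (all g_i <= 0): FAILS
Dual feasibility (all lambda_i >= 0): OK
Complementary slackness (lambda_i * g_i(x) = 0 for all i): OK

Verdict: the first failing condition is primal_feasibility -> primal.

primal


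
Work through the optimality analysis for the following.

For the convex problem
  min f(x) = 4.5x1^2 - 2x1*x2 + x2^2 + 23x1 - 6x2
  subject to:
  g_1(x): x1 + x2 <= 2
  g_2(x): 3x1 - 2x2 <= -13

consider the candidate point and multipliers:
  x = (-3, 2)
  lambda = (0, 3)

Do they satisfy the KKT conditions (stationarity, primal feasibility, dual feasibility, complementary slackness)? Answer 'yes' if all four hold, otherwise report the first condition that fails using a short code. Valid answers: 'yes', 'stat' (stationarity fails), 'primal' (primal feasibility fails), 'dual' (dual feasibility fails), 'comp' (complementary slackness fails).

Gradient of f: grad f(x) = Q x + c = (-8, 4)
Constraint values g_i(x) = a_i^T x - b_i:
  g_1((-3, 2)) = -3
  g_2((-3, 2)) = 0
Stationarity residual: grad f(x) + sum_i lambda_i a_i = (1, -2)
  -> stationarity FAILS
Primal feasibility (all g_i <= 0): OK
Dual feasibility (all lambda_i >= 0): OK
Complementary slackness (lambda_i * g_i(x) = 0 for all i): OK

Verdict: the first failing condition is stationarity -> stat.

stat


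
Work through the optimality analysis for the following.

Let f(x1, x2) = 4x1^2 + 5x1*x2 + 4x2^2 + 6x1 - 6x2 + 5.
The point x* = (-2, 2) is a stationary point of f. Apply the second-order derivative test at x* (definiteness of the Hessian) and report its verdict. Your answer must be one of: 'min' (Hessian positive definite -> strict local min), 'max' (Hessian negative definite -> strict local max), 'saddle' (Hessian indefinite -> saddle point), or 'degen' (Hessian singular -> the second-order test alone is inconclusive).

Compute the Hessian H = grad^2 f:
  H = [[8, 5], [5, 8]]
Verify stationarity: grad f(x*) = H x* + g = (0, 0).
Eigenvalues of H: 3, 13.
Both eigenvalues > 0, so H is positive definite -> x* is a strict local min.

min


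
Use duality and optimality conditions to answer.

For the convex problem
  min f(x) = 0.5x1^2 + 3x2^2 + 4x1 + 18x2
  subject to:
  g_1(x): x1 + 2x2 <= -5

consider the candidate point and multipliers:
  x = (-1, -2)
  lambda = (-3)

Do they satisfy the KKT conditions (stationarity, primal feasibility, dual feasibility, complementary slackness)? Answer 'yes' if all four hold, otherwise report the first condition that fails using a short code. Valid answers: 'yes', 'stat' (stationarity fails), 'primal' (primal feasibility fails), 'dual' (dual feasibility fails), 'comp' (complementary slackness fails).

Gradient of f: grad f(x) = Q x + c = (3, 6)
Constraint values g_i(x) = a_i^T x - b_i:
  g_1((-1, -2)) = 0
Stationarity residual: grad f(x) + sum_i lambda_i a_i = (0, 0)
  -> stationarity OK
Primal feasibility (all g_i <= 0): OK
Dual feasibility (all lambda_i >= 0): FAILS
Complementary slackness (lambda_i * g_i(x) = 0 for all i): OK

Verdict: the first failing condition is dual_feasibility -> dual.

dual


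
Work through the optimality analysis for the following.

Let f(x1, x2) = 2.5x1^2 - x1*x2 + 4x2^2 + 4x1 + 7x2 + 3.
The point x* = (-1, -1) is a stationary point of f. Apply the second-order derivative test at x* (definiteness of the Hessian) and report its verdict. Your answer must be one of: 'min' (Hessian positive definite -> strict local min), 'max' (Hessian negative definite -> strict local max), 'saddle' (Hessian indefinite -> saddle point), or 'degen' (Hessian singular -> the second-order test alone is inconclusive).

Compute the Hessian H = grad^2 f:
  H = [[5, -1], [-1, 8]]
Verify stationarity: grad f(x*) = H x* + g = (0, 0).
Eigenvalues of H: 4.6972, 8.3028.
Both eigenvalues > 0, so H is positive definite -> x* is a strict local min.

min


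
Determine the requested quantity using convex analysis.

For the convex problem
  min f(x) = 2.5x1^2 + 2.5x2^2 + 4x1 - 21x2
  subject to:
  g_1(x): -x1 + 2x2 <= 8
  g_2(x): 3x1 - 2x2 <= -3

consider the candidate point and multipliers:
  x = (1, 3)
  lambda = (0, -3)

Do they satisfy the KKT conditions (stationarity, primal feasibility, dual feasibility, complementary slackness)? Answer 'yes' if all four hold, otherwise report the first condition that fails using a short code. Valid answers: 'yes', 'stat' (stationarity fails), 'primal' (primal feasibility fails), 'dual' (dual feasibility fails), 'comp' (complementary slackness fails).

Gradient of f: grad f(x) = Q x + c = (9, -6)
Constraint values g_i(x) = a_i^T x - b_i:
  g_1((1, 3)) = -3
  g_2((1, 3)) = 0
Stationarity residual: grad f(x) + sum_i lambda_i a_i = (0, 0)
  -> stationarity OK
Primal feasibility (all g_i <= 0): OK
Dual feasibility (all lambda_i >= 0): FAILS
Complementary slackness (lambda_i * g_i(x) = 0 for all i): OK

Verdict: the first failing condition is dual_feasibility -> dual.

dual


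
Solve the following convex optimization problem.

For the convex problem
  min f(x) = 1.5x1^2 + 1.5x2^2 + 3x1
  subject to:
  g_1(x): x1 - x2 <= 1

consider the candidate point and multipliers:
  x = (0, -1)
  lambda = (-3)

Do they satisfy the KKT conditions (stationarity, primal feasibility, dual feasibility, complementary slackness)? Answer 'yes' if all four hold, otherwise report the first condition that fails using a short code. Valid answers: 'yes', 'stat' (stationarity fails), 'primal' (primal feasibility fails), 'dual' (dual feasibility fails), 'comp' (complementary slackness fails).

Gradient of f: grad f(x) = Q x + c = (3, -3)
Constraint values g_i(x) = a_i^T x - b_i:
  g_1((0, -1)) = 0
Stationarity residual: grad f(x) + sum_i lambda_i a_i = (0, 0)
  -> stationarity OK
Primal feasibility (all g_i <= 0): OK
Dual feasibility (all lambda_i >= 0): FAILS
Complementary slackness (lambda_i * g_i(x) = 0 for all i): OK

Verdict: the first failing condition is dual_feasibility -> dual.

dual


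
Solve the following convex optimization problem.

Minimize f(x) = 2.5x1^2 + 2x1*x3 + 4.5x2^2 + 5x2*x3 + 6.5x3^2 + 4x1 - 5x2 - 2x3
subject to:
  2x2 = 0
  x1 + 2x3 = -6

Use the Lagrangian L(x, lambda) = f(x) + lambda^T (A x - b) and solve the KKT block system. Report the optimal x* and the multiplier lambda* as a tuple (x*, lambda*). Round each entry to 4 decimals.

Form the Lagrangian:
  L(x, lambda) = (1/2) x^T Q x + c^T x + lambda^T (A x - b)
Stationarity (grad_x L = 0): Q x + c + A^T lambda = 0.
Primal feasibility: A x = b.

This gives the KKT block system:
  [ Q   A^T ] [ x     ]   [-c ]
  [ A    0  ] [ lambda ] = [ b ]

Solving the linear system:
  x*      = (-2.96, 0, -1.52)
  lambda* = (6.3, 13.84)
  f(x*)   = 37.12

x* = (-2.96, 0, -1.52), lambda* = (6.3, 13.84)


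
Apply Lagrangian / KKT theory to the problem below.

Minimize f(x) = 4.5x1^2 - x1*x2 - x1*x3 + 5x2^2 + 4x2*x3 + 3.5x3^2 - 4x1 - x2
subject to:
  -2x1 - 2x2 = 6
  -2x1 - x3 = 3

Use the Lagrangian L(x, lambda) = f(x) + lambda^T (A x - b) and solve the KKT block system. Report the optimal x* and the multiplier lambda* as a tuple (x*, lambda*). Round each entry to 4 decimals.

Form the Lagrangian:
  L(x, lambda) = (1/2) x^T Q x + c^T x + lambda^T (A x - b)
Stationarity (grad_x L = 0): Q x + c + A^T lambda = 0.
Primal feasibility: A x = b.

This gives the KKT block system:
  [ Q   A^T ] [ x     ]   [-c ]
  [ A    0  ] [ lambda ] = [ b ]

Solving the linear system:
  x*      = (-1.6087, -1.3913, 0.2174)
  lambda* = (-6.2174, -2.4348)
  f(x*)   = 26.2174

x* = (-1.6087, -1.3913, 0.2174), lambda* = (-6.2174, -2.4348)


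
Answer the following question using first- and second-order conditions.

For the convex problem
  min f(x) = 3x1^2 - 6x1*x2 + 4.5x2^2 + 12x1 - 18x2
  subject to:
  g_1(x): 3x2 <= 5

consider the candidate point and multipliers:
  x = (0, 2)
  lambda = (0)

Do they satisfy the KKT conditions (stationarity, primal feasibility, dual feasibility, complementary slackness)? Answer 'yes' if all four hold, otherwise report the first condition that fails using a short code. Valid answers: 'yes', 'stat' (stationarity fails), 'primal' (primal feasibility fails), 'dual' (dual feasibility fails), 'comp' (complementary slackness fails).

Gradient of f: grad f(x) = Q x + c = (0, 0)
Constraint values g_i(x) = a_i^T x - b_i:
  g_1((0, 2)) = 1
Stationarity residual: grad f(x) + sum_i lambda_i a_i = (0, 0)
  -> stationarity OK
Primal feasibility (all g_i <= 0): FAILS
Dual feasibility (all lambda_i >= 0): OK
Complementary slackness (lambda_i * g_i(x) = 0 for all i): OK

Verdict: the first failing condition is primal_feasibility -> primal.

primal


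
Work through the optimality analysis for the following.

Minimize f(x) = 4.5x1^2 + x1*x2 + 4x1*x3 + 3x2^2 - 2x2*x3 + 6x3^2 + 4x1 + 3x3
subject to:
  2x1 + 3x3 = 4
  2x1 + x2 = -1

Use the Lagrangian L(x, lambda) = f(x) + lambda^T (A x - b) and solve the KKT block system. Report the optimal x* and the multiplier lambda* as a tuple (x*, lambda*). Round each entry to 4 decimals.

Form the Lagrangian:
  L(x, lambda) = (1/2) x^T Q x + c^T x + lambda^T (A x - b)
Stationarity (grad_x L = 0): Q x + c + A^T lambda = 0.
Primal feasibility: A x = b.

This gives the KKT block system:
  [ Q   A^T ] [ x     ]   [-c ]
  [ A    0  ] [ lambda ] = [ b ]

Solving the linear system:
  x*      = (-0.493, -0.0141, 1.662)
  lambda* = (-7, 3.9014)
  f(x*)   = 17.4577

x* = (-0.493, -0.0141, 1.662), lambda* = (-7, 3.9014)


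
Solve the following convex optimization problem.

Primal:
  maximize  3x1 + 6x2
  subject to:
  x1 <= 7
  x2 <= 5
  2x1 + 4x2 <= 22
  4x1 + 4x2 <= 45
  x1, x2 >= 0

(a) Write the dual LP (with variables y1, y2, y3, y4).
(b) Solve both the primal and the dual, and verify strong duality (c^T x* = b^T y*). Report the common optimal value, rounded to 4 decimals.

The standard primal-dual pair for 'max c^T x s.t. A x <= b, x >= 0' is:
  Dual:  min b^T y  s.t.  A^T y >= c,  y >= 0.

So the dual LP is:
  minimize  7y1 + 5y2 + 22y3 + 45y4
  subject to:
    y1 + 2y3 + 4y4 >= 3
    y2 + 4y3 + 4y4 >= 6
    y1, y2, y3, y4 >= 0

Solving the primal: x* = (7, 2).
  primal value c^T x* = 33.
Solving the dual: y* = (0, 0, 1.5, 0).
  dual value b^T y* = 33.
Strong duality: c^T x* = b^T y*. Confirmed.

33


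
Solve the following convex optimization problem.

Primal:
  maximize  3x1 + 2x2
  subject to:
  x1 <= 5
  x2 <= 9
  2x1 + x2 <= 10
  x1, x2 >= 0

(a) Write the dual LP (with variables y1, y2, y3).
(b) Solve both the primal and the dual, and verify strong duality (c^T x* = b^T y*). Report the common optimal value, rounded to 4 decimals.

The standard primal-dual pair for 'max c^T x s.t. A x <= b, x >= 0' is:
  Dual:  min b^T y  s.t.  A^T y >= c,  y >= 0.

So the dual LP is:
  minimize  5y1 + 9y2 + 10y3
  subject to:
    y1 + 2y3 >= 3
    y2 + y3 >= 2
    y1, y2, y3 >= 0

Solving the primal: x* = (0.5, 9).
  primal value c^T x* = 19.5.
Solving the dual: y* = (0, 0.5, 1.5).
  dual value b^T y* = 19.5.
Strong duality: c^T x* = b^T y*. Confirmed.

19.5


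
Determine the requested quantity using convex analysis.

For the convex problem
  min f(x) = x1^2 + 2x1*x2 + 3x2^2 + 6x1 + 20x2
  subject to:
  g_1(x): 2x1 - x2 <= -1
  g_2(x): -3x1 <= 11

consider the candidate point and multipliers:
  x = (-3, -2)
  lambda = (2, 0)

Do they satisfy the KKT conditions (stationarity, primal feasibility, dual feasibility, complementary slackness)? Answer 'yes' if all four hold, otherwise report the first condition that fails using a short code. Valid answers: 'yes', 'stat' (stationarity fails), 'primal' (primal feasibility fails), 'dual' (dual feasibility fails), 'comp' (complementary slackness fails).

Gradient of f: grad f(x) = Q x + c = (-4, 2)
Constraint values g_i(x) = a_i^T x - b_i:
  g_1((-3, -2)) = -3
  g_2((-3, -2)) = -2
Stationarity residual: grad f(x) + sum_i lambda_i a_i = (0, 0)
  -> stationarity OK
Primal feasibility (all g_i <= 0): OK
Dual feasibility (all lambda_i >= 0): OK
Complementary slackness (lambda_i * g_i(x) = 0 for all i): FAILS

Verdict: the first failing condition is complementary_slackness -> comp.

comp


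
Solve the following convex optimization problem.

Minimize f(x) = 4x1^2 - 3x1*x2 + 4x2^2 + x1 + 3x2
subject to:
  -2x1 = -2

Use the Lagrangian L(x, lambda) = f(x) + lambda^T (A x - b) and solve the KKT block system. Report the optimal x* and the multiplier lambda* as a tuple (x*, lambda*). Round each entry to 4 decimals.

Form the Lagrangian:
  L(x, lambda) = (1/2) x^T Q x + c^T x + lambda^T (A x - b)
Stationarity (grad_x L = 0): Q x + c + A^T lambda = 0.
Primal feasibility: A x = b.

This gives the KKT block system:
  [ Q   A^T ] [ x     ]   [-c ]
  [ A    0  ] [ lambda ] = [ b ]

Solving the linear system:
  x*      = (1, 0)
  lambda* = (4.5)
  f(x*)   = 5

x* = (1, 0), lambda* = (4.5)


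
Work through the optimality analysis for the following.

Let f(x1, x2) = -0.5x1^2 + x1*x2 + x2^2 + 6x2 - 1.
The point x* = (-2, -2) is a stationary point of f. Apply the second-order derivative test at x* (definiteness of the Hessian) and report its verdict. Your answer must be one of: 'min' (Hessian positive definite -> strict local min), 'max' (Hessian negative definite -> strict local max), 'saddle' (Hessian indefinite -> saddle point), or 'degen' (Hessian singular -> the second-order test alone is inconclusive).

Compute the Hessian H = grad^2 f:
  H = [[-1, 1], [1, 2]]
Verify stationarity: grad f(x*) = H x* + g = (0, 0).
Eigenvalues of H: -1.3028, 2.3028.
Eigenvalues have mixed signs, so H is indefinite -> x* is a saddle point.

saddle


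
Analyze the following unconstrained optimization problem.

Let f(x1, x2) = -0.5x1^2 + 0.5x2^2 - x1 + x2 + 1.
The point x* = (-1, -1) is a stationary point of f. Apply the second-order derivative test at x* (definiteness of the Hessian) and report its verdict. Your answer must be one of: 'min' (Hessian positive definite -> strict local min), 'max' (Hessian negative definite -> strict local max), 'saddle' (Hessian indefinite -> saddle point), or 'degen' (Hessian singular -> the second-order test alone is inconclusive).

Compute the Hessian H = grad^2 f:
  H = [[-1, 0], [0, 1]]
Verify stationarity: grad f(x*) = H x* + g = (0, 0).
Eigenvalues of H: -1, 1.
Eigenvalues have mixed signs, so H is indefinite -> x* is a saddle point.

saddle


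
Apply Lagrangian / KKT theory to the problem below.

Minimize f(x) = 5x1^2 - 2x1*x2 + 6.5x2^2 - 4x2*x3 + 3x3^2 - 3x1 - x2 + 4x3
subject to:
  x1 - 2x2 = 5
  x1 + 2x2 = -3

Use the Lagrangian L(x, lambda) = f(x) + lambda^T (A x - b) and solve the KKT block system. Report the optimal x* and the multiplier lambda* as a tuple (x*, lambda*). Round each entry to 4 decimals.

Form the Lagrangian:
  L(x, lambda) = (1/2) x^T Q x + c^T x + lambda^T (A x - b)
Stationarity (grad_x L = 0): Q x + c + A^T lambda = 0.
Primal feasibility: A x = b.

This gives the KKT block system:
  [ Q   A^T ] [ x     ]   [-c ]
  [ A    0  ] [ lambda ] = [ b ]

Solving the linear system:
  x*      = (1, -2, -2)
  lambda* = (-10.75, -0.25)
  f(x*)   = 22

x* = (1, -2, -2), lambda* = (-10.75, -0.25)


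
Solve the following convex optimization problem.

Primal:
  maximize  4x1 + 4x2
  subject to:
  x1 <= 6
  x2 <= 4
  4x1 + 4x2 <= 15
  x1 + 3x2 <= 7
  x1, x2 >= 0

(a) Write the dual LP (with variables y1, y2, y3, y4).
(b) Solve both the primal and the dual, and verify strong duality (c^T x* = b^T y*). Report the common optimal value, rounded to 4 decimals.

The standard primal-dual pair for 'max c^T x s.t. A x <= b, x >= 0' is:
  Dual:  min b^T y  s.t.  A^T y >= c,  y >= 0.

So the dual LP is:
  minimize  6y1 + 4y2 + 15y3 + 7y4
  subject to:
    y1 + 4y3 + y4 >= 4
    y2 + 4y3 + 3y4 >= 4
    y1, y2, y3, y4 >= 0

Solving the primal: x* = (3.75, 0).
  primal value c^T x* = 15.
Solving the dual: y* = (0, 0, 1, 0).
  dual value b^T y* = 15.
Strong duality: c^T x* = b^T y*. Confirmed.

15


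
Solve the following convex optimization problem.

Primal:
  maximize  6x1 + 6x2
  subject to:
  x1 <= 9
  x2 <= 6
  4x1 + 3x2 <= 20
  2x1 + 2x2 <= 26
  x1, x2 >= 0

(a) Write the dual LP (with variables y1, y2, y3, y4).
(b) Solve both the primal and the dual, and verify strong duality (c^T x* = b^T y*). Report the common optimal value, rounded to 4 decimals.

The standard primal-dual pair for 'max c^T x s.t. A x <= b, x >= 0' is:
  Dual:  min b^T y  s.t.  A^T y >= c,  y >= 0.

So the dual LP is:
  minimize  9y1 + 6y2 + 20y3 + 26y4
  subject to:
    y1 + 4y3 + 2y4 >= 6
    y2 + 3y3 + 2y4 >= 6
    y1, y2, y3, y4 >= 0

Solving the primal: x* = (0.5, 6).
  primal value c^T x* = 39.
Solving the dual: y* = (0, 1.5, 1.5, 0).
  dual value b^T y* = 39.
Strong duality: c^T x* = b^T y*. Confirmed.

39


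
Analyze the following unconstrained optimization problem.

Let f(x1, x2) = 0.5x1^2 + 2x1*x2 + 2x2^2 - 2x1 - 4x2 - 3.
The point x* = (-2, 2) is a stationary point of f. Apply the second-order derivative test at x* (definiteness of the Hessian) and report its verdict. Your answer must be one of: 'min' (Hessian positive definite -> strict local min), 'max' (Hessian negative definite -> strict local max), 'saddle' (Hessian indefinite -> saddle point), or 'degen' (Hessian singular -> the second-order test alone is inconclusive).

Compute the Hessian H = grad^2 f:
  H = [[1, 2], [2, 4]]
Verify stationarity: grad f(x*) = H x* + g = (0, 0).
Eigenvalues of H: 0, 5.
H has a zero eigenvalue (singular; positive semidefinite but not definite), so H is neither positive definite, negative definite, nor indefinite. The second-order test alone is inconclusive -> degen.
(Indeed, f is constant along the null direction of H through x*, so x* is not a strict local extremum.)

degen


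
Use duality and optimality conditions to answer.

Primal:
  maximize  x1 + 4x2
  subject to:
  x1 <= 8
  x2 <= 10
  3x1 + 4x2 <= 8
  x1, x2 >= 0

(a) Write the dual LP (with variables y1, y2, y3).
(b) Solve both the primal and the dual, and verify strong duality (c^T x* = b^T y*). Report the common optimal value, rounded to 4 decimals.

The standard primal-dual pair for 'max c^T x s.t. A x <= b, x >= 0' is:
  Dual:  min b^T y  s.t.  A^T y >= c,  y >= 0.

So the dual LP is:
  minimize  8y1 + 10y2 + 8y3
  subject to:
    y1 + 3y3 >= 1
    y2 + 4y3 >= 4
    y1, y2, y3 >= 0

Solving the primal: x* = (0, 2).
  primal value c^T x* = 8.
Solving the dual: y* = (0, 0, 1).
  dual value b^T y* = 8.
Strong duality: c^T x* = b^T y*. Confirmed.

8


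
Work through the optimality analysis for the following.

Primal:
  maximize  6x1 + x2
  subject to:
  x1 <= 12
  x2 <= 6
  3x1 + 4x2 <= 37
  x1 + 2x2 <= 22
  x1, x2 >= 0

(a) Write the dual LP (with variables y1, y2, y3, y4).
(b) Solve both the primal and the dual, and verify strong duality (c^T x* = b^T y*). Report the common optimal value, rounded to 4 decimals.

The standard primal-dual pair for 'max c^T x s.t. A x <= b, x >= 0' is:
  Dual:  min b^T y  s.t.  A^T y >= c,  y >= 0.

So the dual LP is:
  minimize  12y1 + 6y2 + 37y3 + 22y4
  subject to:
    y1 + 3y3 + y4 >= 6
    y2 + 4y3 + 2y4 >= 1
    y1, y2, y3, y4 >= 0

Solving the primal: x* = (12, 0.25).
  primal value c^T x* = 72.25.
Solving the dual: y* = (5.25, 0, 0.25, 0).
  dual value b^T y* = 72.25.
Strong duality: c^T x* = b^T y*. Confirmed.

72.25


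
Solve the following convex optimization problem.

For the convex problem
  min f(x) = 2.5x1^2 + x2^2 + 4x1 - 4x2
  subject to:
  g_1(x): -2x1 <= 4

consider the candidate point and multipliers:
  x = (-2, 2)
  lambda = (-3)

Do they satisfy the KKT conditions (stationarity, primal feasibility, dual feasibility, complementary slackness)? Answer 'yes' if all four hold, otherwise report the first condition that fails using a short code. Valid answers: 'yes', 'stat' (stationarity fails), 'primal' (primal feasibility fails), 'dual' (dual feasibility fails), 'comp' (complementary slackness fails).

Gradient of f: grad f(x) = Q x + c = (-6, 0)
Constraint values g_i(x) = a_i^T x - b_i:
  g_1((-2, 2)) = 0
Stationarity residual: grad f(x) + sum_i lambda_i a_i = (0, 0)
  -> stationarity OK
Primal feasibility (all g_i <= 0): OK
Dual feasibility (all lambda_i >= 0): FAILS
Complementary slackness (lambda_i * g_i(x) = 0 for all i): OK

Verdict: the first failing condition is dual_feasibility -> dual.

dual


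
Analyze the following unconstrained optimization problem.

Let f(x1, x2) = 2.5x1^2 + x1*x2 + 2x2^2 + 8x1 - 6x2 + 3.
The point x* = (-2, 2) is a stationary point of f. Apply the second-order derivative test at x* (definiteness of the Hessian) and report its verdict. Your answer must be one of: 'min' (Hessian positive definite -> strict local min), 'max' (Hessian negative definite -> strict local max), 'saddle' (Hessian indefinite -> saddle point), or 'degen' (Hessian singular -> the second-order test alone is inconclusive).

Compute the Hessian H = grad^2 f:
  H = [[5, 1], [1, 4]]
Verify stationarity: grad f(x*) = H x* + g = (0, 0).
Eigenvalues of H: 3.382, 5.618.
Both eigenvalues > 0, so H is positive definite -> x* is a strict local min.

min


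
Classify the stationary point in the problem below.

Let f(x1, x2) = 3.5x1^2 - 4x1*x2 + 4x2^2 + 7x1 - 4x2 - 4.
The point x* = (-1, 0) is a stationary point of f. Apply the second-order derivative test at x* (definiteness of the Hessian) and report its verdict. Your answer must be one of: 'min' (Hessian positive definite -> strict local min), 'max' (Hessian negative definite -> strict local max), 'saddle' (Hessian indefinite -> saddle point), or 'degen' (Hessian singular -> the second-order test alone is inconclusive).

Compute the Hessian H = grad^2 f:
  H = [[7, -4], [-4, 8]]
Verify stationarity: grad f(x*) = H x* + g = (0, 0).
Eigenvalues of H: 3.4689, 11.5311.
Both eigenvalues > 0, so H is positive definite -> x* is a strict local min.

min


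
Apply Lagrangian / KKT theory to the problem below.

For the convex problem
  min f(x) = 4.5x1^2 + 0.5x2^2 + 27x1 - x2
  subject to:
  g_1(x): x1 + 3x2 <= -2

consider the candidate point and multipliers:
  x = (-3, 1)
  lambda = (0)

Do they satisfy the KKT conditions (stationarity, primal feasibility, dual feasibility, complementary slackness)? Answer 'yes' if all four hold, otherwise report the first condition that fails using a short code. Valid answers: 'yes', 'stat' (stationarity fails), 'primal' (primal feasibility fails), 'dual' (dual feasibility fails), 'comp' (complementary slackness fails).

Gradient of f: grad f(x) = Q x + c = (0, 0)
Constraint values g_i(x) = a_i^T x - b_i:
  g_1((-3, 1)) = 2
Stationarity residual: grad f(x) + sum_i lambda_i a_i = (0, 0)
  -> stationarity OK
Primal feasibility (all g_i <= 0): FAILS
Dual feasibility (all lambda_i >= 0): OK
Complementary slackness (lambda_i * g_i(x) = 0 for all i): OK

Verdict: the first failing condition is primal_feasibility -> primal.

primal
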